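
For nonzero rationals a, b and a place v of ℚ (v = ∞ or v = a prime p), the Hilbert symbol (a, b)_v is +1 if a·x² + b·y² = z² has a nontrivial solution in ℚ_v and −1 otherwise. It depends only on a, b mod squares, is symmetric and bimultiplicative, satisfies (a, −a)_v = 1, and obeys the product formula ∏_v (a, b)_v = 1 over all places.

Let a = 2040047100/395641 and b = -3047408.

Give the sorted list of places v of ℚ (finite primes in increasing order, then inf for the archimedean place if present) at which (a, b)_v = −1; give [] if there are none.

Mod squares: a ≡ 6279, b ≡ -23. Check v ∈ {∞, 2, 3, 5, 7, 13, 17, 19, 23, 37}.
v=17: a=17^-2·(≡3), b=17^0·(≡12) mod 17; (3|17)=-1, (12|17)=-1; (−1)^{-2·0·8}·(-1)^0·(-1)^-2 = +1.
v=37: a=37^-2·(≡10), b=37^0·(≡23) mod 37; (10|37)=+1, (23|37)=-1; (−1)^{-2·0·18}·(+1)^0·(-1)^-2 = +1.
v=5: a=5^2·(≡4), b=5^0·(≡2) mod 5; (4|5)=+1, (2|5)=-1; (−1)^{2·0·2}·(+1)^0·(-1)^2 = +1.
v=23: a=23^1·(≡15), b=23^1·(≡7) mod 23; (15|23)=-1, (7|23)=-1; (−1)^{1·1·11}·(-1)^1·(-1)^1 = -1.
v=13: a=13^1·(≡5), b=13^2·(≡12) mod 13; (5|13)=-1, (12|13)=+1; (−1)^{1·2·6}·(-1)^2·(+1)^1 = +1.
v=3: a=3^3·(≡2), b=3^0·(≡1) mod 3; (2|3)=-1, (1|3)=+1; (−1)^{3·0·1}·(-1)^0·(+1)^3 = +1.
v=7: a=7^1·(≡2), b=7^2·(≡3) mod 7; (2|7)=+1, (3|7)=-1; (−1)^{1·2·3}·(+1)^2·(-1)^1 = -1.
v=19: a=19^2·(≡11), b=19^0·(≡2) mod 19; (11|19)=+1, (2|19)=-1; (−1)^{2·0·9}·(+1)^0·(-1)^2 = +1.
v=∞: 6279 > 0 and -23 < 0  ⇒  (a,b)_∞ = +1.
v=2: v_2(a)=2, v_2(b)=4; units ≡ 7, 1 (mod 8); ε·ε+αω+βω = 1·0+2·0+4·0 ≡ 0  ⇒  (a,b)_2 = +1.
(6279, -23 / ℚ) ramifies at {7, 23}: a division algebra.

[7, 23]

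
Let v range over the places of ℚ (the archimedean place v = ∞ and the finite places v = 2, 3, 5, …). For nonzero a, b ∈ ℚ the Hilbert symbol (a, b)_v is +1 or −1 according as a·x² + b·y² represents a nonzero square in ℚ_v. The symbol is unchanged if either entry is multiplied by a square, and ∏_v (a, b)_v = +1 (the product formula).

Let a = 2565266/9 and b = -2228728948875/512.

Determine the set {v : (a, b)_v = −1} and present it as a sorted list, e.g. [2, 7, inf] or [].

(a, b) ≡ (7106, -81510) mod (ℚ^×)²; places V = {2, 3, 5, 11, 13, 17, 19, 29, ∞}.
(a,b)_11: α=1, u≡8; β=1, v≡3 (mod 11); (8|11)=-1, (3|11)=+1; sign (−1)^1·-1^1·+1^1 = +1.
(a,b)_17: α=1, u≡12; β=2, v≡6 (mod 17); (12|17)=-1, (6|17)=-1; sign (−1)^0·-1^2·-1^1 = -1.
(a,b)_3: α=-2, u≡2; β=3, v≡1 (mod 3); (2|3)=-1, (1|3)=+1; sign (−1)^0·-1^3·+1^-2 = -1.
(a,b)_19: α=3, u≡12; β=1, v≡6 (mod 19); (12|19)=-1, (6|19)=+1; sign (−1)^1·-1^1·+1^3 = +1.
(a,b)_2: α=1, β=-9; u≡1, v≡5 (mod 8); ε(u)ε(v)=0·0, αω(v)=1·1, βω(u)=-9·0; sum ≡ 1  ⇒  -1.
(a,b)_5: α=0, u≡4; β=3, v≡2 (mod 5); (4|5)=+1, (2|5)=-1; sign (−1)^0·+1^3·-1^0 = +1.
(a,b)_13: α=0, u≡6; β=1, v≡1 (mod 13); (6|13)=-1, (1|13)=+1; sign (−1)^0·-1^1·+1^0 = -1.
(a,b)_∞: sgn(7106)=+, sgn(-81510)=−, so +1.
(a,b)_29: α=0, u≡24; β=2, v≡7 (mod 29); (24|29)=+1, (7|29)=+1; sign (−1)^0·+1^2·+1^0 = +1.
Ram(7106, -81510) = {2, 3, 13, 17}; no ℚ_2-point on the conic.

[2, 3, 13, 17]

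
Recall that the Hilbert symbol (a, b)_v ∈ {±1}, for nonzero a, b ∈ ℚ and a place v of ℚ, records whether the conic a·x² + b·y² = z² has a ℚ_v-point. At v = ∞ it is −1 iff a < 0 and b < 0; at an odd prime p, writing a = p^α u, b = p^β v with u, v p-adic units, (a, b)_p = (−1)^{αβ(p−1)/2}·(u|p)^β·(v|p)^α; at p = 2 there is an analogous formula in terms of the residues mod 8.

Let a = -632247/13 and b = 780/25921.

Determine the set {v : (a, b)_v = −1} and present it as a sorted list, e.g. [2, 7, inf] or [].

(a, b) ≡ (-167739, 195) mod (ℚ^×)²; places V = {2, 3, 5, 7, 11, 13, 17, 23, ∞}.
(a,b)_∞: sgn(-167739)=−, sgn(195)=+, so +1.
(a,b)_3: α=1, u≡1; β=1, v≡2 (mod 3); (1|3)=+1, (2|3)=-1; sign (−1)^1·+1^1·-1^1 = +1.
(a,b)_7: α=2, u≡2; β=-2, v≡6 (mod 7); (2|7)=+1, (6|7)=-1; sign (−1)^0·+1^-2·-1^2 = +1.
(a,b)_11: α=1, u≡10; β=0, v≡2 (mod 11); (10|11)=-1, (2|11)=-1; sign (−1)^0·-1^0·-1^1 = -1.
(a,b)_13: α=-1, u≡8; β=1, v≡5 (mod 13); (8|13)=-1, (5|13)=-1; sign (−1)^0·-1^1·-1^-1 = +1.
(a,b)_2: α=0, β=2; u≡5, v≡3 (mod 8); ε(u)ε(v)=0·1, αω(v)=0·1, βω(u)=2·1; sum ≡ 0  ⇒  +1.
(a,b)_23: α=1, u≡5; β=-2, v≡7 (mod 23); (5|23)=-1, (7|23)=-1; sign (−1)^0·-1^-2·-1^1 = -1.
(a,b)_5: α=0, u≡1; β=1, v≡1 (mod 5); (1|5)=+1, (1|5)=+1; sign (−1)^0·+1^1·+1^0 = +1.
(a,b)_17: α=1, u≡3; β=0, v≡9 (mod 17); (3|17)=-1, (9|17)=+1; sign (−1)^0·-1^0·+1^1 = +1.
Ram(-167739, 195) = {11, 23}; no ℚ_11-point on the conic.

[11, 23]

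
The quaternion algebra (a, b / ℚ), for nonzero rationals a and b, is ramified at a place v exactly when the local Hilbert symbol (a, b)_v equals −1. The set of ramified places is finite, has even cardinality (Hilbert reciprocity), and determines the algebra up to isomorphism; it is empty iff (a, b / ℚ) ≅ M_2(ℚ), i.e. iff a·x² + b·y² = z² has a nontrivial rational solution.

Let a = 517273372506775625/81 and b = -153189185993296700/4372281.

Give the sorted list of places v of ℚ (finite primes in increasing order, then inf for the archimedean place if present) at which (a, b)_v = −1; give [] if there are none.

Mod squares: a ≡ 11609, b ≡ -23. Check v ∈ {∞, 2, 3, 5, 13, 17, 19, 23, 37, 41, 47}.
v=2: v_2(a)=0, v_2(b)=2; units ≡ 1, 1 (mod 8); ε·ε+αω+βω = 0·0+0·0+2·0 ≡ 0  ⇒  (a,b)_2 = +1.
v=17: a=17^0·(≡1), b=17^-2·(≡6) mod 17; (1|17)=+1, (6|17)=-1; (−1)^{0·-2·8}·(+1)^-2·(-1)^0 = +1.
v=19: a=19^3·(≡2), b=19^4·(≡10) mod 19; (2|19)=-1, (10|19)=-1; (−1)^{3·4·9}·(-1)^4·(-1)^3 = -1.
v=23: a=23^2·(≡20), b=23^1·(≡22) mod 23; (20|23)=-1, (22|23)=-1; (−1)^{2·1·11}·(-1)^1·(-1)^2 = -1.
v=41: a=41^0·(≡30), b=41^-2·(≡40) mod 41; (30|41)=-1, (40|41)=+1; (−1)^{0·-2·20}·(-1)^-2·(+1)^0 = +1.
v=13: a=13^3·(≡3), b=13^2·(≡4) mod 13; (3|13)=+1, (4|13)=+1; (−1)^{3·2·6}·(+1)^2·(+1)^3 = +1.
v=37: a=37^0·(≡26), b=37^2·(≡32) mod 37; (26|37)=+1, (32|37)=-1; (−1)^{0·2·18}·(+1)^2·(-1)^0 = +1.
v=∞: 11609 > 0 and -23 < 0  ⇒  (a,b)_∞ = +1.
v=3: a=3^-4·(≡2), b=3^-2·(≡1) mod 3; (2|3)=-1, (1|3)=+1; (−1)^{-4·-2·1}·(-1)^-2·(+1)^-4 = +1.
v=47: a=47^3·(≡12), b=47^2·(≡3) mod 47; (12|47)=+1, (3|47)=+1; (−1)^{3·2·23}·(+1)^2·(+1)^3 = +1.
v=5: a=5^4·(≡1), b=5^2·(≡2) mod 5; (1|5)=+1, (2|5)=-1; (−1)^{4·2·2}·(+1)^2·(-1)^4 = +1.
Ram(11609, -23) = {19, 23}; no ℚ_19-point on the conic.

[19, 23]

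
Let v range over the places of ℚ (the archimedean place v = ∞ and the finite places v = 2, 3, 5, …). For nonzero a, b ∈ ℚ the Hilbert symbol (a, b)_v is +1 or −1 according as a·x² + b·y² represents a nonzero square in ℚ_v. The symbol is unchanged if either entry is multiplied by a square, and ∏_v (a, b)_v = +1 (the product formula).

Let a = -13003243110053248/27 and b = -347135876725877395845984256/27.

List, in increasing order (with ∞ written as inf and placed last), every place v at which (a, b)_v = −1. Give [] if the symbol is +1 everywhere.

[2, 3, 13, 19, 31, inf]

(a, b) ≡ (-41106, -365313) mod (ℚ^×)²; places V = {2, 3, 13, 17, 19, 29, 31, ∞}.
(a,b)_13: α=3, u≡10; β=5, v≡2 (mod 13); (10|13)=+1, (2|13)=-1; sign (−1)^0·+1^5·-1^3 = -1.
(a,b)_3: α=-3, u≡2; β=-3, v≡2 (mod 3); (2|3)=-1, (2|3)=-1; sign (−1)^1·-1^-3·-1^-3 = -1.
(a,b)_∞: sgn(-41106)=−, sgn(-365313)=−, so -1.
(a,b)_31: α=1, u≡5; β=2, v≡29 (mod 31); (5|31)=+1, (29|31)=-1; sign (−1)^0·+1^2·-1^1 = -1.
(a,b)_29: α=2, u≡4; β=3, v≡18 (mod 29); (4|29)=+1, (18|29)=-1; sign (−1)^0·+1^3·-1^2 = +1.
(a,b)_19: α=2, u≡10; β=3, v≡11 (mod 19); (10|19)=-1, (11|19)=+1; sign (−1)^0·-1^3·+1^2 = -1.
(a,b)_2: α=7, β=12; u≡7, v≡7 (mod 8); ε(u)ε(v)=1·1, αω(v)=7·0, βω(u)=12·0; sum ≡ 1  ⇒  -1.
(a,b)_17: α=3, u≡9; β=5, v≡13 (mod 17); (9|17)=+1, (13|17)=+1; sign (−1)^0·+1^5·+1^3 = +1.
|Ram(-41106, -365313)| = 6, even; anisotropic at {2, 3, 13, 19, 31, ∞}.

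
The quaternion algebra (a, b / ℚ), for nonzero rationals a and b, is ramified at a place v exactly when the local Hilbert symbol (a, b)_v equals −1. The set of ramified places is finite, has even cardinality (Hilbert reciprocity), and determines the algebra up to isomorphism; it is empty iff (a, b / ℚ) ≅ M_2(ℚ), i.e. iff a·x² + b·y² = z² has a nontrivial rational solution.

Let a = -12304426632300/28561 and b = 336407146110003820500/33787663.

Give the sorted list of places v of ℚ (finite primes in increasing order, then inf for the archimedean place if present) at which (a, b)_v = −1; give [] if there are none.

Mod squares: a ≡ -3, b ≡ 19635. Check v ∈ {∞, 2, 3, 5, 7, 11, 13, 17, 19}.
v=∞: -3 < 0 and 19635 > 0  ⇒  (a,b)_∞ = +1.
v=5: a=5^2·(≡3), b=5^3·(≡3) mod 5; (3|5)=-1, (3|5)=-1; (−1)^{2·3·2}·(-1)^3·(-1)^2 = -1.
v=11: a=11^2·(≡10), b=11^3·(≡4) mod 11; (10|11)=-1, (4|11)=+1; (−1)^{2·3·5}·(-1)^3·(+1)^2 = -1.
v=2: v_2(a)=2, v_2(b)=2; units ≡ 5, 3 (mod 8); ε·ε+αω+βω = 0·1+2·1+2·1 ≡ 0  ⇒  (a,b)_2 = +1.
v=3: a=3^3·(≡2), b=3^7·(≡2) mod 3; (2|3)=-1, (2|3)=-1; (−1)^{3·7·1}·(-1)^7·(-1)^3 = -1.
v=17: a=17^2·(≡11), b=17^3·(≡16) mod 17; (11|17)=-1, (16|17)=+1; (−1)^{2·3·8}·(-1)^3·(+1)^2 = -1.
v=7: a=7^0·(≡2), b=7^-1·(≡5) mod 7; (2|7)=+1, (5|7)=-1; (−1)^{0·-1·3}·(+1)^-1·(-1)^0 = +1.
v=19: a=19^4·(≡5), b=19^6·(≡18) mod 19; (5|19)=+1, (18|19)=-1; (−1)^{4·6·9}·(+1)^6·(-1)^4 = +1.
v=13: a=13^-4·(≡3), b=13^-6·(≡11) mod 13; (3|13)=+1, (11|13)=-1; (−1)^{-4·-6·6}·(+1)^-6·(-1)^-4 = +1.
(-3, 19635 / ℚ) ramifies at {3, 5, 11, 17}: a division algebra.

[3, 5, 11, 17]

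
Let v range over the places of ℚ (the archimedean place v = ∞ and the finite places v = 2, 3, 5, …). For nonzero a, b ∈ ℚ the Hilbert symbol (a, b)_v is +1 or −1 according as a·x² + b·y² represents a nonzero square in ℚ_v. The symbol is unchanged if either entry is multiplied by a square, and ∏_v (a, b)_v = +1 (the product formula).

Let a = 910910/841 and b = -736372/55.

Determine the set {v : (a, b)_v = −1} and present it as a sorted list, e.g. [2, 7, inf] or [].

(a, b) ≡ (110, -715) mod (ℚ^×)²; places V = {2, 5, 7, 11, 13, 17, 29, ∞}.
(a,b)_17: α=0, u≡2; β=2, v≡9 (mod 17); (2|17)=+1, (9|17)=+1; sign (−1)^0·+1^2·+1^0 = +1.
(a,b)_11: α=1, u≡7; β=-1, v≡9 (mod 11); (7|11)=-1, (9|11)=+1; sign (−1)^1·-1^-1·+1^1 = +1.
(a,b)_29: α=-2, u≡20; β=0, v≡11 (mod 29); (20|29)=+1, (11|29)=-1; sign (−1)^0·+1^0·-1^-2 = +1.
(a,b)_∞: sgn(110)=+, sgn(-715)=−, so +1.
(a,b)_13: α=2, u≡11; β=1, v≡12 (mod 13); (11|13)=-1, (12|13)=+1; sign (−1)^0·-1^1·+1^2 = -1.
(a,b)_7: α=2, u≡5; β=2, v≡6 (mod 7); (5|7)=-1, (6|7)=-1; sign (−1)^0·-1^2·-1^2 = +1.
(a,b)_2: α=1, β=2; u≡7, v≡5 (mod 8); ε(u)ε(v)=1·0, αω(v)=1·1, βω(u)=2·0; sum ≡ 1  ⇒  -1.
(a,b)_5: α=1, u≡2; β=-1, v≡3 (mod 5); (2|5)=-1, (3|5)=-1; sign (−1)^0·-1^-1·-1^1 = +1.
Ram(110, -715) = {2, 13}; no ℚ_2-point on the conic.

[2, 13]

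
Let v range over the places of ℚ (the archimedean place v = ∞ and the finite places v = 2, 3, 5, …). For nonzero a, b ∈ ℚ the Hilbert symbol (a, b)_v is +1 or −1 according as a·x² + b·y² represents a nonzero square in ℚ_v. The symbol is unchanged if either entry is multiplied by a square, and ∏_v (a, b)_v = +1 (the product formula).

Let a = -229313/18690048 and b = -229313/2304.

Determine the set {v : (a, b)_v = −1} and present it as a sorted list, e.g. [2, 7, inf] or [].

Mod squares: a ≡ -687939, b ≡ -229313. Check v ∈ {∞, 2, 3, 7, 13, 17, 41, 47}.
v=3: a=3^-3·(≡1), b=3^-2·(≡1) mod 3; (1|3)=+1, (1|3)=+1; (−1)^{-3·-2·1}·(+1)^-2·(+1)^-3 = +1.
v=13: a=13^-2·(≡7), b=13^0·(≡11) mod 13; (7|13)=-1, (11|13)=-1; (−1)^{-2·0·6}·(-1)^0·(-1)^-2 = +1.
v=7: a=7^1·(≡6), b=7^1·(≡1) mod 7; (6|7)=-1, (1|7)=+1; (−1)^{1·1·3}·(-1)^1·(+1)^1 = +1.
v=17: a=17^1·(≡6), b=17^1·(≡1) mod 17; (6|17)=-1, (1|17)=+1; (−1)^{1·1·8}·(-1)^1·(+1)^1 = -1.
v=47: a=47^1·(≡2), b=47^1·(≡9) mod 47; (2|47)=+1, (9|47)=+1; (−1)^{1·1·23}·(+1)^1·(+1)^1 = -1.
v=2: v_2(a)=-12, v_2(b)=-8; units ≡ 5, 7 (mod 8); ε·ε+αω+βω = 0·1+-12·0+-8·1 ≡ 0  ⇒  (a,b)_2 = +1.
v=41: a=41^1·(≡20), b=41^1·(≡3) mod 41; (20|41)=+1, (3|41)=-1; (−1)^{1·1·20}·(+1)^1·(-1)^1 = -1.
v=∞: -687939 < 0 and -229313 < 0  ⇒  (a,b)_∞ = -1.
(-687939, -229313 / ℚ) ramifies at {17, 41, 47, ∞}: a division algebra.

[17, 41, 47, inf]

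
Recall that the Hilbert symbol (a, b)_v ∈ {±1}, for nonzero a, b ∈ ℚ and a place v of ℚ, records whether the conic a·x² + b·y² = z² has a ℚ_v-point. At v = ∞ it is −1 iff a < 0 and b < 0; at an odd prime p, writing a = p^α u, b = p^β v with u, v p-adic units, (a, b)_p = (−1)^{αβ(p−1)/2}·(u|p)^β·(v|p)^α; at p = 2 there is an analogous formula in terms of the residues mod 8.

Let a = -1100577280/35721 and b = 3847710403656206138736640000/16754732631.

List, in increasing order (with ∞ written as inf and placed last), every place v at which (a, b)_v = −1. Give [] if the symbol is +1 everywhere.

[3, 11, 17, 19]

(a, b) ≡ (-35530, 1326) mod (ℚ^×)²; places V = {2, 3, 5, 7, 11, 13, 17, 19, 23, 47, ∞}.
(a,b)_13: α=0, u≡12; β=-1, v≡11 (mod 13); (12|13)=+1, (11|13)=-1; sign (−1)^0·+1^-1·-1^0 = +1.
(a,b)_17: α=1, u≡9; β=3, v≡5 (mod 17); (9|17)=+1, (5|17)=-1; sign (−1)^0·+1^3·-1^1 = -1.
(a,b)_19: α=1, u≡9; β=4, v≡18 (mod 19); (9|19)=+1, (18|19)=-1; sign (−1)^0·+1^4·-1^1 = -1.
(a,b)_5: α=1, u≡4; β=4, v≡4 (mod 5); (4|5)=+1, (4|5)=+1; sign (−1)^0·+1^4·+1^1 = +1.
(a,b)_47: α=0, u≡6; β=-2, v≡19 (mod 47); (6|47)=+1, (19|47)=-1; sign (−1)^0·+1^-2·-1^0 = +1.
(a,b)_7: α=-2, u≡2; β=-4, v≡3 (mod 7); (2|7)=+1, (3|7)=-1; sign (−1)^0·+1^-4·-1^-2 = +1.
(a,b)_∞: sgn(-35530)=−, sgn(1326)=+, so +1.
(a,b)_2: α=9, β=35; u≡3, v≡7 (mod 8); ε(u)ε(v)=1·1, αω(v)=9·0, βω(u)=35·1; sum ≡ 0  ⇒  +1.
(a,b)_11: α=3, u≡3; β=0, v≡10 (mod 11); (3|11)=+1, (10|11)=-1; sign (−1)^0·+1^0·-1^3 = -1.
(a,b)_3: α=-6, u≡2; β=-5, v≡1 (mod 3); (2|3)=-1, (1|3)=+1; sign (−1)^0·-1^-5·+1^-6 = -1.
(a,b)_23: α=0, u≡22; β=4, v≡17 (mod 23); (22|23)=-1, (17|23)=-1; sign (−1)^0·-1^4·-1^0 = +1.
(-35530, 1326 / ℚ) ramifies at {3, 11, 17, 19}: a division algebra.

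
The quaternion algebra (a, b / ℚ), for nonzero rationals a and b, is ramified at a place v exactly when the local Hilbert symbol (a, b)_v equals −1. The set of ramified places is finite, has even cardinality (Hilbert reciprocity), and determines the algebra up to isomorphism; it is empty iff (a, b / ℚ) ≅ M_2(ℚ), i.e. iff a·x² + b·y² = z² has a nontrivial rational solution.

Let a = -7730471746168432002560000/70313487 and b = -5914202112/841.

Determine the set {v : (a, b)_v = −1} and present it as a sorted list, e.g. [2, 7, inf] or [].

Mod squares: a ≡ -365313, b ≡ -160433. Check v ∈ {∞, 2, 3, 5, 7, 13, 17, 19, 29, 31, 41, 43, 53}.
v=∞: -365313 < 0 and -160433 < 0  ⇒  (a,b)_∞ = -1.
v=13: a=13^1·(≡5), b=13^1·(≡9) mod 13; (5|13)=-1, (9|13)=+1; (−1)^{1·1·6}·(-1)^1·(+1)^1 = -1.
v=53: a=53^2·(≡28), b=53^0·(≡31) mod 53; (28|53)=+1, (31|53)=-1; (−1)^{2·0·26}·(+1)^0·(-1)^2 = +1.
v=29: a=29^-3·(≡11), b=29^-2·(≡4) mod 29; (11|29)=-1, (4|29)=+1; (−1)^{-3·-2·14}·(-1)^-2·(+1)^-3 = +1.
v=31: a=31^-2·(≡15), b=31^0·(≡21) mod 31; (15|31)=-1, (21|31)=-1; (−1)^{-2·0·15}·(-1)^0·(-1)^-2 = +1.
v=43: a=43^2·(≡21), b=43^1·(≡9) mod 43; (21|43)=+1, (9|43)=+1; (−1)^{2·1·21}·(+1)^1·(+1)^2 = +1.
v=3: a=3^-1·(≡2), b=3^2·(≡1) mod 3; (2|3)=-1, (1|3)=+1; (−1)^{-1·2·1}·(-1)^2·(+1)^-1 = +1.
v=5: a=5^4·(≡2), b=5^0·(≡3) mod 5; (2|5)=-1, (3|5)=-1; (−1)^{4·0·2}·(-1)^0·(-1)^4 = +1.
v=2: v_2(a)=12, v_2(b)=12; units ≡ 7, 7 (mod 8); ε·ε+αω+βω = 1·1+12·0+12·0 ≡ 1  ⇒  (a,b)_2 = -1.
v=41: a=41^4·(≡14), b=41^1·(≡25) mod 41; (14|41)=-1, (25|41)=+1; (−1)^{4·1·20}·(-1)^1·(+1)^4 = -1.
v=19: a=19^1·(≡5), b=19^0·(≡10) mod 19; (5|19)=+1, (10|19)=-1; (−1)^{1·0·9}·(+1)^0·(-1)^1 = -1.
v=17: a=17^1·(≡2), b=17^0·(≡13) mod 17; (2|17)=+1, (13|17)=+1; (−1)^{1·0·8}·(+1)^0·(+1)^1 = +1.
v=7: a=7^2·(≡3), b=7^1·(≡5) mod 7; (3|7)=-1, (5|7)=-1; (−1)^{2·1·3}·(-1)^1·(-1)^2 = -1.
Ram(-365313, -160433) = {2, 7, 13, 19, 41, ∞}; no ℚ_2-point on the conic.

[2, 7, 13, 19, 41, inf]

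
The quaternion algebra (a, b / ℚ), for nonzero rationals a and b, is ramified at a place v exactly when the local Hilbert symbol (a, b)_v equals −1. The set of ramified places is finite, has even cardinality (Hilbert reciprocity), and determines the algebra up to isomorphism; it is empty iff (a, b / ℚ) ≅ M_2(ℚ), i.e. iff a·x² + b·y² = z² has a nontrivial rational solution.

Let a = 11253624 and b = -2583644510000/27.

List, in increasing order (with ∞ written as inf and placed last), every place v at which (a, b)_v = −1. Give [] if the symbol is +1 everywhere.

[2, 19, 23, 37]

(a, b) ≡ (2813406, -2553) mod (ℚ^×)²; places V = {2, 3, 5, 19, 23, 29, 37, ∞}.
(a,b)_∞: sgn(2813406)=+, sgn(-2553)=−, so +1.
(a,b)_2: α=3, β=4; u≡7, v≡7 (mod 8); ε(u)ε(v)=1·1, αω(v)=3·0, βω(u)=4·0; sum ≡ 1  ⇒  -1.
(a,b)_5: α=0, u≡4; β=4, v≡2 (mod 5); (4|5)=+1, (2|5)=-1; sign (−1)^0·+1^4·-1^0 = +1.
(a,b)_23: α=1, u≡9; β=1, v≡6 (mod 23); (9|23)=+1, (6|23)=+1; sign (−1)^1·+1^1·+1^1 = -1.
(a,b)_29: α=1, u≡7; β=2, v≡23 (mod 29); (7|29)=+1, (23|29)=+1; sign (−1)^0·+1^2·+1^1 = +1.
(a,b)_19: α=1, u≡9; β=2, v≡15 (mod 19); (9|19)=+1, (15|19)=-1; sign (−1)^0·+1^2·-1^1 = -1.
(a,b)_37: α=1, u≡12; β=1, v≡35 (mod 37); (12|37)=+1, (35|37)=-1; sign (−1)^0·+1^1·-1^1 = -1.
(a,b)_3: α=1, u≡2; β=-3, v≡1 (mod 3); (2|3)=-1, (1|3)=+1; sign (−1)^1·-1^-3·+1^1 = +1.
|Ram(2813406, -2553)| = 4, even; anisotropic at {2, 19, 23, 37}.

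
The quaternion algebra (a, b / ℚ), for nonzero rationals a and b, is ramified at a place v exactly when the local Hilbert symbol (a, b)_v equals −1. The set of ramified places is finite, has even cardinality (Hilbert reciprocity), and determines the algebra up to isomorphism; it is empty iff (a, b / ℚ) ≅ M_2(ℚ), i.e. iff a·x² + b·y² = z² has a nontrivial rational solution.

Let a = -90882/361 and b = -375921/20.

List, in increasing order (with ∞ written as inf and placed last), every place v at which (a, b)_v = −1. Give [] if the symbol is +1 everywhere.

Mod squares: a ≡ -1122, b ≡ -23205. Check v ∈ {∞, 2, 3, 5, 7, 11, 13, 17, 19}.
v=3: a=3^5·(≡1), b=3^5·(≡2) mod 3; (1|3)=+1, (2|3)=-1; (−1)^{5·5·1}·(+1)^5·(-1)^5 = +1.
v=7: a=7^0·(≡5), b=7^1·(≡6) mod 7; (5|7)=-1, (6|7)=-1; (−1)^{0·1·3}·(-1)^1·(-1)^0 = -1.
v=19: a=19^-2·(≡14), b=19^0·(≡13) mod 19; (14|19)=-1, (13|19)=-1; (−1)^{-2·0·9}·(-1)^0·(-1)^-2 = +1.
v=2: v_2(a)=1, v_2(b)=-2; units ≡ 7, 3 (mod 8); ε·ε+αω+βω = 1·1+1·1+-2·0 ≡ 0  ⇒  (a,b)_2 = +1.
v=5: a=5^0·(≡3), b=5^-1·(≡1) mod 5; (3|5)=-1, (1|5)=+1; (−1)^{0·-1·2}·(-1)^-1·(+1)^0 = -1.
v=11: a=11^1·(≡6), b=11^0·(≡9) mod 11; (6|11)=-1, (9|11)=+1; (−1)^{1·0·5}·(-1)^0·(+1)^1 = +1.
v=∞: -1122 < 0 and -23205 < 0  ⇒  (a,b)_∞ = -1.
v=13: a=13^0·(≡4), b=13^1·(≡3) mod 13; (4|13)=+1, (3|13)=+1; (−1)^{0·1·6}·(+1)^1·(+1)^0 = +1.
v=17: a=17^1·(≡15), b=17^1·(≡7) mod 17; (15|17)=+1, (7|17)=-1; (−1)^{1·1·8}·(+1)^1·(-1)^1 = -1.
|Ram(-1122, -23205)| = 4, even; anisotropic at {5, 7, 17, ∞}.

[5, 7, 17, inf]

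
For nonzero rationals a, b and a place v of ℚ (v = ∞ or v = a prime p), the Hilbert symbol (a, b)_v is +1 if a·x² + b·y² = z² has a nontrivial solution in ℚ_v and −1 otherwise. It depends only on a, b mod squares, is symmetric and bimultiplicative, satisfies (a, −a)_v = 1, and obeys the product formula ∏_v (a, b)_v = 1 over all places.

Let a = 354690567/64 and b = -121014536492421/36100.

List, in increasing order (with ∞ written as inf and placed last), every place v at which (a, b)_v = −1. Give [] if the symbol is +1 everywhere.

(a, b) ≡ (23, -4301) mod (ℚ^×)²; places V = {2, 3, 5, 7, 11, 13, 17, 19, 23, ∞}.
(a,b)_5: α=0, u≡3; β=-2, v≡1 (mod 5); (3|5)=-1, (1|5)=+1; sign (−1)^0·-1^-2·+1^0 = +1.
(a,b)_7: α=2, u≡2; β=0, v≡2 (mod 7); (2|7)=+1, (2|7)=+1; sign (−1)^0·+1^0·+1^2 = +1.
(a,b)_23: α=1, u≡2; β=3, v≡15 (mod 23); (2|23)=+1, (15|23)=-1; sign (−1)^1·+1^3·-1^1 = +1.
(a,b)_11: α=2, u≡4; β=3, v≡5 (mod 11); (4|11)=+1, (5|11)=+1; sign (−1)^0·+1^3·+1^2 = +1.
(a,b)_∞: sgn(23)=+, sgn(-4301)=−, so +1.
(a,b)_2: α=-6, β=-2; u≡7, v≡3 (mod 8); ε(u)ε(v)=1·1, αω(v)=-6·1, βω(u)=-2·0; sum ≡ 1  ⇒  -1.
(a,b)_3: α=2, u≡2; β=2, v≡1 (mod 3); (2|3)=-1, (1|3)=+1; sign (−1)^0·-1^2·+1^2 = +1.
(a,b)_13: α=0, u≡3; β=2, v≡6 (mod 13); (3|13)=+1, (6|13)=-1; sign (−1)^0·+1^2·-1^0 = +1.
(a,b)_19: α=0, u≡7; β=-2, v≡15 (mod 19); (7|19)=+1, (15|19)=-1; sign (−1)^0·+1^-2·-1^0 = +1.
(a,b)_17: α=2, u≡3; β=3, v≡9 (mod 17); (3|17)=-1, (9|17)=+1; sign (−1)^0·-1^3·+1^2 = -1.
Ram(23, -4301) = {2, 17}; no ℚ_2-point on the conic.

[2, 17]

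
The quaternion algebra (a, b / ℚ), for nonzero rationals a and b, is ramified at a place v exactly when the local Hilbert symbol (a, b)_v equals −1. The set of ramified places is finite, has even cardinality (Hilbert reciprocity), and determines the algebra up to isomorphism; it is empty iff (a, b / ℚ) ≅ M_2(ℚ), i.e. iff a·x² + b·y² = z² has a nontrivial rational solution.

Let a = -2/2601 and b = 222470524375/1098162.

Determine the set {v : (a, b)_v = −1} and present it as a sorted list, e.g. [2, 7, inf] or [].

Mod squares: a ≡ -2, b ≡ 3182. Check v ∈ {∞, 2, 3, 5, 11, 13, 17, 19, 37, 43}.
v=13: a=13^0·(≡11), b=13^-2·(≡9) mod 13; (11|13)=-1, (9|13)=+1; (−1)^{0·-2·6}·(-1)^-2·(+1)^0 = +1.
v=3: a=3^-2·(≡1), b=3^-2·(≡2) mod 3; (1|3)=+1, (2|3)=-1; (−1)^{-2·-2·1}·(+1)^-2·(-1)^-2 = +1.
v=37: a=37^0·(≡20), b=37^1·(≡9) mod 37; (20|37)=-1, (9|37)=+1; (−1)^{0·1·18}·(-1)^1·(+1)^0 = -1.
v=5: a=5^0·(≡3), b=5^4·(≡2) mod 5; (3|5)=-1, (2|5)=-1; (−1)^{0·4·2}·(-1)^4·(-1)^0 = +1.
v=2: v_2(a)=1, v_2(b)=-1; units ≡ 7, 7 (mod 8); ε·ε+αω+βω = 1·1+1·0+-1·0 ≡ 1  ⇒  (a,b)_2 = -1.
v=19: a=19^0·(≡1), b=19^-2·(≡1) mod 19; (1|19)=+1, (1|19)=+1; (−1)^{0·-2·9}·(+1)^-2·(+1)^0 = +1.
v=11: a=11^0·(≡4), b=11^2·(≡3) mod 11; (4|11)=+1, (3|11)=+1; (−1)^{0·2·5}·(+1)^2·(+1)^0 = +1.
v=43: a=43^0·(≡4), b=43^3·(≡21) mod 43; (4|43)=+1, (21|43)=+1; (−1)^{0·3·21}·(+1)^3·(+1)^0 = +1.
v=∞: -2 < 0 and 3182 > 0  ⇒  (a,b)_∞ = +1.
v=17: a=17^-2·(≡13), b=17^0·(≡5) mod 17; (13|17)=+1, (5|17)=-1; (−1)^{-2·0·8}·(+1)^0·(-1)^-2 = +1.
Ram(-2, 3182) = {2, 37}; no ℚ_2-point on the conic.

[2, 37]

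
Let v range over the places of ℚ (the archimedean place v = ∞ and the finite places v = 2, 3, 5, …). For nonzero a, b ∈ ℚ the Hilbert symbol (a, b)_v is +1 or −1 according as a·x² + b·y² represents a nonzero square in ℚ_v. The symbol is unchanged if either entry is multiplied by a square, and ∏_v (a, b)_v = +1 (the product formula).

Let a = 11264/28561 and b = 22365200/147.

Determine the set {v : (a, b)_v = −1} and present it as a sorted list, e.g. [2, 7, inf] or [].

[2, 3, 11, 13, 17, 23]

Mod squares: a ≡ 11, b ≡ 167739. Check v ∈ {∞, 2, 3, 5, 7, 11, 13, 17, 23}.
v=5: a=5^0·(≡4), b=5^2·(≡4) mod 5; (4|5)=+1, (4|5)=+1; (−1)^{0·2·2}·(+1)^2·(+1)^0 = +1.
v=13: a=13^-4·(≡6), b=13^1·(≡8) mod 13; (6|13)=-1, (8|13)=-1; (−1)^{-4·1·6}·(-1)^1·(-1)^-4 = -1.
v=23: a=23^0·(≡15), b=23^1·(≡16) mod 23; (15|23)=-1, (16|23)=+1; (−1)^{0·1·11}·(-1)^1·(+1)^0 = -1.
v=17: a=17^0·(≡10), b=17^1·(≡5) mod 17; (10|17)=-1, (5|17)=-1; (−1)^{0·1·8}·(-1)^1·(-1)^0 = -1.
v=∞: 11 > 0 and 167739 > 0  ⇒  (a,b)_∞ = +1.
v=7: a=7^0·(≡1), b=7^-2·(≡6) mod 7; (1|7)=+1, (6|7)=-1; (−1)^{0·-2·3}·(+1)^-2·(-1)^0 = +1.
v=11: a=11^1·(≡9), b=11^1·(≡1) mod 11; (9|11)=+1, (1|11)=+1; (−1)^{1·1·5}·(+1)^1·(+1)^1 = -1.
v=3: a=3^0·(≡2), b=3^-1·(≡2) mod 3; (2|3)=-1, (2|3)=-1; (−1)^{0·-1·1}·(-1)^-1·(-1)^0 = -1.
v=2: v_2(a)=10, v_2(b)=4; units ≡ 3, 3 (mod 8); ε·ε+αω+βω = 1·1+10·1+4·1 ≡ 1  ⇒  (a,b)_2 = -1.
Ram(11, 167739) = {2, 3, 11, 13, 17, 23}; no ℚ_2-point on the conic.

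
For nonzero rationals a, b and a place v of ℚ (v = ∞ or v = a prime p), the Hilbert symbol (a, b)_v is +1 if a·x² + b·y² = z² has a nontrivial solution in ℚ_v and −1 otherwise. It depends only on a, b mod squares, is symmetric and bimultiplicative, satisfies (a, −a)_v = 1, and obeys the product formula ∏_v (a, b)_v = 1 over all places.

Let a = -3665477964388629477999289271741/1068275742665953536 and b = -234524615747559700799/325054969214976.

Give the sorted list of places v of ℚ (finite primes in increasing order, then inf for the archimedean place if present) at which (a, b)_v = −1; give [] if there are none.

[7, inf]

Mod squares: a ≡ -29, b ≡ -7714. Check v ∈ {∞, 2, 3, 7, 11, 13, 19, 23, 29, 43}.
v=∞: -29 < 0 and -7714 < 0  ⇒  (a,b)_∞ = -1.
v=29: a=29^5·(≡16), b=29^3·(≡9) mod 29; (16|29)=+1, (9|29)=+1; (−1)^{5·3·14}·(+1)^3·(+1)^5 = +1.
v=2: v_2(a)=-8, v_2(b)=-11; units ≡ 3, 7 (mod 8); ε·ε+αω+βω = 1·1+-8·0+-11·1 ≡ 0  ⇒  (a,b)_2 = +1.
v=19: a=19^2·(≡9), b=19^1·(≡14) mod 19; (9|19)=+1, (14|19)=-1; (−1)^{2·1·9}·(+1)^1·(-1)^2 = +1.
v=13: a=13^-6·(≡3), b=13^-4·(≡7) mod 13; (3|13)=+1, (7|13)=-1; (−1)^{-6·-4·6}·(+1)^-4·(-1)^-6 = +1.
v=11: a=11^-4·(≡4), b=11^-2·(≡8) mod 11; (4|11)=+1, (8|11)=-1; (−1)^{-4·-2·5}·(+1)^-2·(-1)^-4 = +1.
v=23: a=23^8·(≡7), b=23^6·(≡22) mod 23; (7|23)=-1, (22|23)=-1; (−1)^{8·6·11}·(-1)^6·(-1)^8 = +1.
v=43: a=43^6·(≡40), b=43^4·(≡5) mod 43; (40|43)=+1, (5|43)=-1; (−1)^{6·4·21}·(+1)^4·(-1)^6 = +1.
v=7: a=7^0·(≡5), b=7^-1·(≡1) mod 7; (5|7)=-1, (1|7)=+1; (−1)^{0·-1·3}·(-1)^-1·(+1)^0 = -1.
v=3: a=3^-10·(≡1), b=3^-8·(≡2) mod 3; (1|3)=+1, (2|3)=-1; (−1)^{-10·-8·1}·(+1)^-8·(-1)^-10 = +1.
Ram(-29, -7714) = {7, ∞}; no ℚ_7-point on the conic.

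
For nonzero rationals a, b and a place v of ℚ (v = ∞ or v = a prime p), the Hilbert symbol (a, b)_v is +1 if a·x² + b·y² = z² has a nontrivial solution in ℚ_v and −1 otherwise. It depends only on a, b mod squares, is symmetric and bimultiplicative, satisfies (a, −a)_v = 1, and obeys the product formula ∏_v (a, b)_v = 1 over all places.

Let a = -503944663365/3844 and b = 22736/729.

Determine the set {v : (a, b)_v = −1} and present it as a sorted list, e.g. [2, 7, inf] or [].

Mod squares: a ≡ -393965, b ≡ 29. Check v ∈ {∞, 2, 3, 5, 7, 11, 13, 19, 29, 31}.
v=3: a=3^2·(≡1), b=3^-6·(≡2) mod 3; (1|3)=+1, (2|3)=-1; (−1)^{2·-6·1}·(+1)^-6·(-1)^2 = +1.
v=∞: -393965 < 0 and 29 > 0  ⇒  (a,b)_∞ = +1.
v=19: a=19^1·(≡14), b=19^0·(≡18) mod 19; (14|19)=-1, (18|19)=-1; (−1)^{1·0·9}·(-1)^0·(-1)^1 = -1.
v=31: a=31^-2·(≡28), b=31^0·(≡26) mod 31; (28|31)=+1, (26|31)=-1; (−1)^{-2·0·15}·(+1)^0·(-1)^-2 = +1.
v=29: a=29^3·(≡13), b=29^1·(≡22) mod 29; (13|29)=+1, (22|29)=+1; (−1)^{3·1·14}·(+1)^1·(+1)^3 = +1.
v=2: v_2(a)=-2, v_2(b)=4; units ≡ 3, 5 (mod 8); ε·ε+αω+βω = 1·0+-2·1+4·1 ≡ 0  ⇒  (a,b)_2 = +1.
v=7: a=7^0·(≡4), b=7^2·(≡2) mod 7; (4|7)=+1, (2|7)=+1; (−1)^{0·2·3}·(+1)^2·(+1)^0 = +1.
v=11: a=11^1·(≡3), b=11^0·(≡7) mod 11; (3|11)=+1, (7|11)=-1; (−1)^{1·0·5}·(+1)^0·(-1)^1 = -1.
v=13: a=13^3·(≡8), b=13^0·(≡12) mod 13; (8|13)=-1, (12|13)=+1; (−1)^{3·0·6}·(-1)^0·(+1)^3 = +1.
v=5: a=5^1·(≡3), b=5^0·(≡4) mod 5; (3|5)=-1, (4|5)=+1; (−1)^{1·0·2}·(-1)^0·(+1)^1 = +1.
|Ram(-393965, 29)| = 2, even; anisotropic at {11, 19}.

[11, 19]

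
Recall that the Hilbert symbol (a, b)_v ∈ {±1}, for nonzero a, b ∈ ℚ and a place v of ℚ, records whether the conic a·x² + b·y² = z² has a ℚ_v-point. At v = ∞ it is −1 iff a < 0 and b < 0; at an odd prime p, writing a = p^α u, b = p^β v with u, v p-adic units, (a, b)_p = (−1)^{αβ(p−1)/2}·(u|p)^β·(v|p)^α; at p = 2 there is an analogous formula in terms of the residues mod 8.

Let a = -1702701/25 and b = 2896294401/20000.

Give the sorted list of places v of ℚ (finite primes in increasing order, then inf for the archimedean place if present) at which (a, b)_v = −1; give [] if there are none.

[2, 7]

(a, b) ≡ (-429, 2002) mod (ℚ^×)²; places V = {2, 3, 5, 7, 11, 13, ∞}.
(a,b)_2: α=0, β=-5; u≡3, v≡1 (mod 8); ε(u)ε(v)=1·0, αω(v)=0·0, βω(u)=-5·1; sum ≡ 1  ⇒  -1.
(a,b)_3: α=5, u≡1; β=10, v≡1 (mod 3); (1|3)=+1, (1|3)=+1; sign (−1)^0·+1^10·+1^5 = +1.
(a,b)_5: α=-2, u≡4; β=-4, v≡3 (mod 5); (4|5)=+1, (3|5)=-1; sign (−1)^0·+1^-4·-1^-2 = +1.
(a,b)_7: α=2, u≡5; β=3, v≡5 (mod 7); (5|7)=-1, (5|7)=-1; sign (−1)^0·-1^3·-1^2 = -1.
(a,b)_∞: sgn(-429)=−, sgn(2002)=+, so +1.
(a,b)_13: α=1, u≡2; β=1, v≡8 (mod 13); (2|13)=-1, (8|13)=-1; sign (−1)^0·-1^1·-1^1 = +1.
(a,b)_11: α=1, u≡4; β=1, v≡2 (mod 11); (4|11)=+1, (2|11)=-1; sign (−1)^1·+1^1·-1^1 = +1.
|Ram(-429, 2002)| = 2, even; anisotropic at {2, 7}.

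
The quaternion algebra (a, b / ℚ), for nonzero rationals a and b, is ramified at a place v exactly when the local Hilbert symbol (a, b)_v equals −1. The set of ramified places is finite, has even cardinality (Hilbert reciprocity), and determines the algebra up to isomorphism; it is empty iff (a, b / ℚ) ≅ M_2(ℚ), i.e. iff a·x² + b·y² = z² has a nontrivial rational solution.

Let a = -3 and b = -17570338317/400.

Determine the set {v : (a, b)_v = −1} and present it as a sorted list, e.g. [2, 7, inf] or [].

Mod squares: a ≡ -3, b ≡ -54653. Check v ∈ {∞, 2, 3, 5, 7, 31, 41, 43}.
v=43: a=43^0·(≡40), b=43^1·(≡34) mod 43; (40|43)=+1, (34|43)=-1; (−1)^{0·1·21}·(+1)^1·(-1)^0 = +1.
v=2: v_2(a)=0, v_2(b)=-4; units ≡ 5, 3 (mod 8); ε·ε+αω+βω = 0·1+0·1+-4·1 ≡ 0  ⇒  (a,b)_2 = +1.
v=7: a=7^0·(≡4), b=7^2·(≡6) mod 7; (4|7)=+1, (6|7)=-1; (−1)^{0·2·3}·(+1)^2·(-1)^0 = +1.
v=3: a=3^1·(≡2), b=3^8·(≡1) mod 3; (2|3)=-1, (1|3)=+1; (−1)^{1·8·1}·(-1)^8·(+1)^1 = +1.
v=∞: -3 < 0 and -54653 < 0  ⇒  (a,b)_∞ = -1.
v=31: a=31^0·(≡28), b=31^1·(≡16) mod 31; (28|31)=+1, (16|31)=+1; (−1)^{0·1·15}·(+1)^1·(+1)^0 = +1.
v=41: a=41^0·(≡38), b=41^1·(≡25) mod 41; (38|41)=-1, (25|41)=+1; (−1)^{0·1·20}·(-1)^1·(+1)^0 = -1.
v=5: a=5^0·(≡2), b=5^-2·(≡3) mod 5; (2|5)=-1, (3|5)=-1; (−1)^{0·-2·2}·(-1)^-2·(-1)^0 = +1.
Ram(-3, -54653) = {41, ∞}; no ℚ_41-point on the conic.

[41, inf]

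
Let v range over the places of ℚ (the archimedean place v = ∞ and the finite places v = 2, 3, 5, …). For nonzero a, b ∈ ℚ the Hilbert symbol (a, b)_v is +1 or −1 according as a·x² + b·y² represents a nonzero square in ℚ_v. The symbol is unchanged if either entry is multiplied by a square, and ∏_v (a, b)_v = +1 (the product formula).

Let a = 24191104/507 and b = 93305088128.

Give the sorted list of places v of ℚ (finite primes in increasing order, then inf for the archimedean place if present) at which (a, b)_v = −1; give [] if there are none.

(a, b) ≡ (23142, 2) mod (ℚ^×)²; places V = {2, 3, 7, 13, 19, 29, ∞}.
(a,b)_29: α=1, u≡18; β=2, v≡21 (mod 29); (18|29)=-1, (21|29)=-1; sign (−1)^0·-1^2·-1^1 = -1.
(a,b)_2: α=7, β=7; u≡3, v≡1 (mod 8); ε(u)ε(v)=1·0, αω(v)=7·0, βω(u)=7·1; sum ≡ 1  ⇒  -1.
(a,b)_13: α=-2, u≡5; β=0, v≡5 (mod 13); (5|13)=-1, (5|13)=-1; sign (−1)^0·-1^0·-1^-2 = +1.
(a,b)_7: α=3, u≡1; β=4, v≡1 (mod 7); (1|7)=+1, (1|7)=+1; sign (−1)^0·+1^4·+1^3 = +1.
(a,b)_19: α=1, u≡2; β=2, v≡15 (mod 19); (2|19)=-1, (15|19)=-1; sign (−1)^0·-1^2·-1^1 = -1.
(a,b)_3: α=-1, u≡1; β=0, v≡2 (mod 3); (1|3)=+1, (2|3)=-1; sign (−1)^0·+1^0·-1^-1 = -1.
(a,b)_∞: sgn(23142)=+, sgn(2)=+, so +1.
|Ram(23142, 2)| = 4, even; anisotropic at {2, 3, 19, 29}.

[2, 3, 19, 29]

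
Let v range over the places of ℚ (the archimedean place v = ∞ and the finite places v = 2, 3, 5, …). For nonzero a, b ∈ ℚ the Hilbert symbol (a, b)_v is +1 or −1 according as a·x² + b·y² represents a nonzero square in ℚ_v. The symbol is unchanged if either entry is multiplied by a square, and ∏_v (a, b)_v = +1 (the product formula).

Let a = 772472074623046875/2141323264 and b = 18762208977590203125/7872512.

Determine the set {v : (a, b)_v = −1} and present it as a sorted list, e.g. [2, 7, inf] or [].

Mod squares: a ≡ 1190, b ≡ 14586. Check v ∈ {∞, 2, 3, 5, 7, 11, 13, 17, 31}.
v=2: v_2(a)=-17, v_2(b)=-13; units ≡ 3, 5 (mod 8); ε·ε+αω+βω = 1·0+-17·1+-13·1 ≡ 0  ⇒  (a,b)_2 = +1.
v=31: a=31^-2·(≡17), b=31^-2·(≡7) mod 31; (17|31)=-1, (7|31)=+1; (−1)^{-2·-2·15}·(-1)^-2·(+1)^-2 = +1.
v=∞: 1190 > 0 and 14586 > 0  ⇒  (a,b)_∞ = +1.
v=13: a=13^0·(≡6), b=13^5·(≡3) mod 13; (6|13)=-1, (3|13)=+1; (−1)^{0·5·6}·(-1)^5·(+1)^0 = -1.
v=5: a=5^9·(≡3), b=5^6·(≡4) mod 5; (3|5)=-1, (4|5)=+1; (−1)^{9·6·2}·(-1)^6·(+1)^9 = +1.
v=7: a=7^9·(≡2), b=7^8·(≡5) mod 7; (2|7)=+1, (5|7)=-1; (−1)^{9·8·3}·(+1)^8·(-1)^9 = -1.
v=17: a=17^-1·(≡9), b=17^1·(≡8) mod 17; (9|17)=+1, (8|17)=+1; (−1)^{-1·1·8}·(+1)^1·(+1)^-1 = +1.
v=3: a=3^4·(≡2), b=3^1·(≡2) mod 3; (2|3)=-1, (2|3)=-1; (−1)^{4·1·1}·(-1)^1·(-1)^4 = -1.
v=11: a=11^2·(≡8), b=11^1·(≡7) mod 11; (8|11)=-1, (7|11)=-1; (−1)^{2·1·5}·(-1)^1·(-1)^2 = -1.
|Ram(1190, 14586)| = 4, even; anisotropic at {3, 7, 11, 13}.

[3, 7, 11, 13]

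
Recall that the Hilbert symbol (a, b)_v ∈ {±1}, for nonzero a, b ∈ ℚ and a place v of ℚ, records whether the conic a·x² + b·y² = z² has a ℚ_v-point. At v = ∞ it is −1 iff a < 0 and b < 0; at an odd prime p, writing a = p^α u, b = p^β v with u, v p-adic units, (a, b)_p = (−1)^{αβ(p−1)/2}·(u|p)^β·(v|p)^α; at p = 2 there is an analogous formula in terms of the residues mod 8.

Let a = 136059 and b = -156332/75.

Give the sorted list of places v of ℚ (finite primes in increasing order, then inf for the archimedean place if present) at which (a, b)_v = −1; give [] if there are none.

[2, 11, 19, 31]

(a, b) ≡ (136059, -969) mod (ℚ^×)²; places V = {2, 3, 5, 7, 11, 17, 19, 31, ∞}.
(a,b)_17: α=0, u≡8; β=1, v≡5 (mod 17); (8|17)=+1, (5|17)=-1; sign (−1)^0·+1^1·-1^0 = +1.
(a,b)_31: α=1, u≡18; β=0, v≡12 (mod 31); (18|31)=+1, (12|31)=-1; sign (−1)^0·+1^0·-1^1 = -1.
(a,b)_5: α=0, u≡4; β=-2, v≡1 (mod 5); (4|5)=+1, (1|5)=+1; sign (−1)^0·+1^-2·+1^0 = +1.
(a,b)_2: α=0, β=2; u≡3, v≡7 (mod 8); ε(u)ε(v)=1·1, αω(v)=0·0, βω(u)=2·1; sum ≡ 1  ⇒  -1.
(a,b)_∞: sgn(136059)=+, sgn(-969)=−, so +1.
(a,b)_7: α=1, u≡5; β=0, v≡4 (mod 7); (5|7)=-1, (4|7)=+1; sign (−1)^0·-1^0·+1^1 = +1.
(a,b)_11: α=1, u≡5; β=2, v≡8 (mod 11); (5|11)=+1, (8|11)=-1; sign (−1)^0·+1^2·-1^1 = -1.
(a,b)_19: α=1, u≡17; β=1, v≡1 (mod 19); (17|19)=+1, (1|19)=+1; sign (−1)^1·+1^1·+1^1 = -1.
(a,b)_3: α=1, u≡2; β=-1, v≡1 (mod 3); (2|3)=-1, (1|3)=+1; sign (−1)^1·-1^-1·+1^1 = +1.
|Ram(136059, -969)| = 4, even; anisotropic at {2, 11, 19, 31}.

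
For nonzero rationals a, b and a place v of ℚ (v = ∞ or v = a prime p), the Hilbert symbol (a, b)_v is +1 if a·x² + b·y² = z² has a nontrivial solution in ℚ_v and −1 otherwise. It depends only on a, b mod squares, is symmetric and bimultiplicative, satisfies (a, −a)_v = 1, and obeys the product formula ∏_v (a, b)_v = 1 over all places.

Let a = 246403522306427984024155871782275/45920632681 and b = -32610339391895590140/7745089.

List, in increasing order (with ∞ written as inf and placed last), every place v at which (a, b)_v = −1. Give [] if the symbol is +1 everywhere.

Mod squares: a ≡ 29971, b ≡ -79653415. Check v ∈ {∞, 2, 3, 5, 7, 11, 17, 19, 23, 31, 37, 41, 43}.
v=7: a=7^-2·(≡2), b=7^0·(≡5) mod 7; (2|7)=+1, (5|7)=-1; (−1)^{-2·0·3}·(+1)^0·(-1)^-2 = +1.
v=3: a=3^10·(≡1), b=3^6·(≡2) mod 3; (1|3)=+1, (2|3)=-1; (−1)^{10·6·1}·(+1)^6·(-1)^10 = +1.
v=31: a=31^2·(≡10), b=31^1·(≡2) mod 31; (10|31)=+1, (2|31)=+1; (−1)^{2·1·15}·(+1)^1·(+1)^2 = +1.
v=19: a=19^2·(≡12), b=19^1·(≡14) mod 19; (12|19)=-1, (14|19)=-1; (−1)^{2·1·9}·(-1)^1·(-1)^2 = -1.
v=∞: 29971 > 0 and -79653415 < 0  ⇒  (a,b)_∞ = +1.
v=2: v_2(a)=0, v_2(b)=2; units ≡ 3, 1 (mod 8); ε·ε+αω+βω = 1·0+0·0+2·1 ≡ 0  ⇒  (a,b)_2 = +1.
v=11: a=11^-6·(≡2), b=11^-4·(≡9) mod 11; (2|11)=-1, (9|11)=+1; (−1)^{-6·-4·5}·(-1)^-4·(+1)^-6 = +1.
v=23: a=23^-2·(≡3), b=23^-2·(≡8) mod 23; (3|23)=+1, (8|23)=+1; (−1)^{-2·-2·11}·(+1)^-2·(+1)^-2 = +1.
v=17: a=17^9·(≡14), b=17^5·(≡5) mod 17; (14|17)=-1, (5|17)=-1; (−1)^{9·5·8}·(-1)^5·(-1)^9 = +1.
v=41: a=41^3·(≡29), b=41^2·(≡1) mod 41; (29|41)=-1, (1|41)=+1; (−1)^{3·2·20}·(-1)^2·(+1)^3 = +1.
v=43: a=43^1·(≡41), b=43^1·(≡41) mod 43; (41|43)=+1, (41|43)=+1; (−1)^{1·1·21}·(+1)^1·(+1)^1 = -1.
v=37: a=37^2·(≡1), b=37^1·(≡23) mod 37; (1|37)=+1, (23|37)=-1; (−1)^{2·1·18}·(+1)^1·(-1)^2 = +1.
v=5: a=5^2·(≡1), b=5^1·(≡3) mod 5; (1|5)=+1, (3|5)=-1; (−1)^{2·1·2}·(+1)^1·(-1)^2 = +1.
|Ram(29971, -79653415)| = 2, even; anisotropic at {19, 43}.

[19, 43]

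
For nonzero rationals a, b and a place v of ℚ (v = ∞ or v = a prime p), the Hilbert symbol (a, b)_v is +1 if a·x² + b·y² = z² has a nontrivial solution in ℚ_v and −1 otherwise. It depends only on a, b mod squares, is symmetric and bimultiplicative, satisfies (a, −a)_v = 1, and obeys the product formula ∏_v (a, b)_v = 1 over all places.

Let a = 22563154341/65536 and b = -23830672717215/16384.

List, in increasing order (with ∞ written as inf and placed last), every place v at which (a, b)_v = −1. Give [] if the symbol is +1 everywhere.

Mod squares: a ≡ 2261, b ≡ -15. Check v ∈ {∞, 2, 3, 5, 7, 13, 17, 19}.
v=17: a=17^1·(≡7), b=17^0·(≡1) mod 17; (7|17)=-1, (1|17)=+1; (−1)^{1·0·8}·(-1)^0·(+1)^1 = +1.
v=2: v_2(a)=-16, v_2(b)=-14; units ≡ 5, 1 (mod 8); ε·ε+αω+βω = 0·0+-16·0+-14·1 ≡ 0  ⇒  (a,b)_2 = +1.
v=∞: 2261 > 0 and -15 < 0  ⇒  (a,b)_∞ = +1.
v=7: a=7^1·(≡2), b=7^2·(≡6) mod 7; (2|7)=+1, (6|7)=-1; (−1)^{1·2·3}·(+1)^2·(-1)^1 = -1.
v=3: a=3^10·(≡2), b=3^13·(≡1) mod 3; (2|3)=-1, (1|3)=+1; (−1)^{10·13·1}·(-1)^13·(+1)^10 = -1.
v=5: a=5^0·(≡1), b=5^1·(≡3) mod 5; (1|5)=+1, (3|5)=-1; (−1)^{0·1·2}·(+1)^1·(-1)^0 = +1.
v=19: a=19^1·(≡6), b=19^2·(≡16) mod 19; (6|19)=+1, (16|19)=+1; (−1)^{1·2·9}·(+1)^2·(+1)^1 = +1.
v=13: a=13^2·(≡12), b=13^2·(≡2) mod 13; (12|13)=+1, (2|13)=-1; (−1)^{2·2·6}·(+1)^2·(-1)^2 = +1.
Ram(2261, -15) = {3, 7}; no ℚ_3-point on the conic.

[3, 7]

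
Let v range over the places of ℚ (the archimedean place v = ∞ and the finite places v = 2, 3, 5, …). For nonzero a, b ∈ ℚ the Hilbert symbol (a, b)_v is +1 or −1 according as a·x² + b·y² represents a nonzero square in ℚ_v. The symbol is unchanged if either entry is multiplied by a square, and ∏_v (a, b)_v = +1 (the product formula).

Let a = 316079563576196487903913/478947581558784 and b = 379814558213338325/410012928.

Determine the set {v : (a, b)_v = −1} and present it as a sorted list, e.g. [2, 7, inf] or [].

Mod squares: a ≡ 581212983, b ≡ 6680609. Check v ∈ {∞, 2, 3, 5, 7, 11, 13, 17, 19, 29, 37, 43}.
v=29: a=29^3·(≡15), b=29^2·(≡6) mod 29; (15|29)=-1, (6|29)=+1; (−1)^{3·2·14}·(-1)^2·(+1)^3 = +1.
v=11: a=11^8·(≡6), b=11^4·(≡1) mod 11; (6|11)=-1, (1|11)=+1; (−1)^{8·4·5}·(-1)^4·(+1)^8 = +1.
v=13: a=13^-5·(≡4), b=13^-3·(≡10) mod 13; (4|13)=+1, (10|13)=+1; (−1)^{-5·-3·6}·(+1)^-3·(+1)^-5 = +1.
v=43: a=43^1·(≡21), b=43^1·(≡4) mod 43; (21|43)=+1, (4|43)=+1; (−1)^{1·1·21}·(+1)^1·(+1)^1 = -1.
v=∞: 581212983 > 0 and 6680609 > 0  ⇒  (a,b)_∞ = +1.
v=19: a=19^1·(≡7), b=19^1·(≡1) mod 19; (7|19)=+1, (1|19)=+1; (−1)^{1·1·9}·(+1)^1·(+1)^1 = -1.
v=17: a=17^1·(≡5), b=17^1·(≡7) mod 17; (5|17)=-1, (7|17)=-1; (−1)^{1·1·8}·(-1)^1·(-1)^1 = +1.
v=3: a=3^-9·(≡1), b=3^-6·(≡2) mod 3; (1|3)=+1, (2|3)=-1; (−1)^{-9·-6·1}·(+1)^-6·(-1)^-9 = -1.
v=2: v_2(a)=-16, v_2(b)=-8; units ≡ 7, 1 (mod 8); ε·ε+αω+βω = 1·0+-16·0+-8·0 ≡ 0  ⇒  (a,b)_2 = +1.
v=37: a=37^1·(≡17), b=37^1·(≡12) mod 37; (17|37)=-1, (12|37)=+1; (−1)^{1·1·18}·(-1)^1·(+1)^1 = -1.
v=7: a=7^6·(≡2), b=7^4·(≡6) mod 7; (2|7)=+1, (6|7)=-1; (−1)^{6·4·3}·(+1)^4·(-1)^6 = +1.
v=5: a=5^0·(≡2), b=5^2·(≡1) mod 5; (2|5)=-1, (1|5)=+1; (−1)^{0·2·2}·(-1)^2·(+1)^0 = +1.
(581212983, 6680609 / ℚ) ramifies at {3, 19, 37, 43}: a division algebra.

[3, 19, 37, 43]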